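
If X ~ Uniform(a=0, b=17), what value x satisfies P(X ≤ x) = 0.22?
3.7400

We have X ~ Uniform(a=0, b=17).

We want to find x such that P(X ≤ x) = 0.22.

This is the 22nd percentile, which means 22% of values fall below this point.

Using the inverse CDF (quantile function):
x = F⁻¹(0.22) = 3.7400

Verification: P(X ≤ 3.7400) = 0.22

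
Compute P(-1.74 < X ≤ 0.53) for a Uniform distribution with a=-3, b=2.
0.454000

We have X ~ Uniform(a=-3, b=2).

To find P(-1.74 < X ≤ 0.53), we use:
P(-1.74 < X ≤ 0.53) = P(X ≤ 0.53) - P(X ≤ -1.74)
                 = F(0.53) - F(-1.74)
                 = 0.706000 - 0.252000
                 = 0.454000

So there's approximately a 45.4% chance that X falls in this range.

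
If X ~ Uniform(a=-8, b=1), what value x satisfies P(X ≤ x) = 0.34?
-4.9400

We have X ~ Uniform(a=-8, b=1).

We want to find x such that P(X ≤ x) = 0.34.

This is the 34th percentile, which means 34% of values fall below this point.

Using the inverse CDF (quantile function):
x = F⁻¹(0.34) = -4.9400

Verification: P(X ≤ -4.9400) = 0.34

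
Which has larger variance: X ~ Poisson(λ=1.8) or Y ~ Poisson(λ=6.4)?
Y has larger variance (6.4000 > 1.8000)

Compute the variance for each distribution:

X ~ Poisson(λ=1.8):
Var(X) = 1.8000

Y ~ Poisson(λ=6.4):
Var(Y) = 6.4000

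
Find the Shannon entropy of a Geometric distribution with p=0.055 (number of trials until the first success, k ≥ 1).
3.8724 nats

We have X ~ Geometric(p=0.055) (number of trials until the first success, k ≥ 1).

The Shannon entropy measures the uncertainty or information content of the distribution.

For a Geometric distribution with p=0.055 (number of trials until the first success, k ≥ 1):
H(X) = 3.8724 nats

(In bits, this would be 5.5867 bits.)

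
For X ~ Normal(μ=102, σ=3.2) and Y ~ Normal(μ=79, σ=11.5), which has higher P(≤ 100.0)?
Y has higher probability (P(Y ≤ 100.0) = 0.9661 > P(X ≤ 100.0) = 0.2660)

Compute P(≤ 100.0) for each distribution:

X ~ Normal(μ=102, σ=3.2):
P(X ≤ 100.0) = 0.2660

Y ~ Normal(μ=79, σ=11.5):
P(Y ≤ 100.0) = 0.9661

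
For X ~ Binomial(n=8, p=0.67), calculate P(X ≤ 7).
0.959393

We have X ~ Binomial(n=8, p=0.67).

The CDF gives us P(X ≤ k).

Using the CDF:
P(X ≤ 7) = 0.959393

This means there's approximately a 95.9% chance that X is at most 7.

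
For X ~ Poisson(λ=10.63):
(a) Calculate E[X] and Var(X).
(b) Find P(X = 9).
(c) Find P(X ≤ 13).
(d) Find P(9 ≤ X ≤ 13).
(a) E[X] = 10.6300, Var(X) = 10.6300
(b) P(X = 9) = 0.115474
(c) P(X ≤ 13) = 0.814343
(d) P(9 ≤ X ≤ 13) = 0.547844

We have X ~ Poisson(λ=10.63).

(a) Moments:
E[X] = 10.6300
Var(X) = 10.6300
σ = √Var(X) = 3.2604

(b) Point probability using PMF:
P(X = 9) = 0.115474

(c) Cumulative probability using CDF:
P(X ≤ 13) = F(13) = 0.814343

(d) Range probability:
P(9 ≤ X ≤ 13) = P(X ≤ 13) - P(X ≤ 8)
                   = F(13) - F(8)
                   = 0.814343 - 0.266499
                   = 0.547844

This means approximately 54.8% of outcomes fall in the interval [9, 13].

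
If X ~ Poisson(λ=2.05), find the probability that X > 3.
0.152010

We have X ~ Poisson(λ=2.05).

P(X > 3) = 1 - P(X ≤ 3)
                = 1 - F(3)
                = 1 - 0.847990
                = 0.152010

So there's approximately a 15.2% chance that X exceeds 3.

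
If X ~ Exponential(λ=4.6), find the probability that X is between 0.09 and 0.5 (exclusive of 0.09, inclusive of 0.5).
0.560742

We have X ~ Exponential(λ=4.6).

To find P(0.09 < X ≤ 0.5), we use:
P(0.09 < X ≤ 0.5) = P(X ≤ 0.5) - P(X ≤ 0.09)
                 = F(0.5) - F(0.09)
                 = 0.899741 - 0.338999
                 = 0.560742

So there's approximately a 56.1% chance that X falls in this range.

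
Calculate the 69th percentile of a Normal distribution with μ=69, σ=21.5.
79.6608

We have X ~ Normal(μ=69, σ=21.5).

We want to find x such that P(X ≤ x) = 0.69.

This is the 69th percentile, which means 69% of values fall below this point.

Using the inverse CDF (quantile function):
x = F⁻¹(0.69) = 79.6608

Verification: P(X ≤ 79.6608) = 0.69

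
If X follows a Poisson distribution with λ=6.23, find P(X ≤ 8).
0.822602

We have X ~ Poisson(λ=6.23).

The CDF gives us P(X ≤ k).

Using the CDF:
P(X ≤ 8) = 0.822602

This means there's approximately a 82.3% chance that X is at most 8.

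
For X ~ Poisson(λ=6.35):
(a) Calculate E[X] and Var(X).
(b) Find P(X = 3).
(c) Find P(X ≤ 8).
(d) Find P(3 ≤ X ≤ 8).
(a) E[X] = 6.3500, Var(X) = 6.3500
(b) P(X = 3) = 0.074542
(c) P(X ≤ 8) = 0.809078
(d) P(3 ≤ X ≤ 8) = 0.761023

We have X ~ Poisson(λ=6.35).

(a) Moments:
E[X] = 6.3500
Var(X) = 6.3500
σ = √Var(X) = 2.5199

(b) Point probability using PMF:
P(X = 3) = 0.074542

(c) Cumulative probability using CDF:
P(X ≤ 8) = F(8) = 0.809078

(d) Range probability:
P(3 ≤ X ≤ 8) = P(X ≤ 8) - P(X ≤ 2)
                   = F(8) - F(2)
                   = 0.809078 - 0.048055
                   = 0.761023

This means approximately 76.1% of outcomes fall in the interval [3, 8].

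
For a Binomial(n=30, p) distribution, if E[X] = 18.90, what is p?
p = 0.63

For a Binomial(n, p) distribution:
E[X] = n × p

Given n = 30 and E[X] = 18.90:
18.90 = 30 × p
p = 18.90 / 30 = 0.63

Verification: Binomial(30, 0.63) has E[X] = 18.90 ✓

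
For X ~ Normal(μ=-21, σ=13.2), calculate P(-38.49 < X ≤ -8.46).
0.736358

We have X ~ Normal(μ=-21, σ=13.2).

To find P(-38.49 < X ≤ -8.46), we use:
P(-38.49 < X ≤ -8.46) = P(X ≤ -8.46) - P(X ≤ -38.49)
                 = F(-8.46) - F(-38.49)
                 = 0.828944 - 0.092586
                 = 0.736358

So there's approximately a 73.6% chance that X falls in this range.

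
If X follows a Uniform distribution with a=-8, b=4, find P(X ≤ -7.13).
0.072500

We have X ~ Uniform(a=-8, b=4).

The CDF gives us P(X ≤ k).

Using the CDF:
P(X ≤ -7.13) = 0.072500

This means there's approximately a 7.3% chance that X is at most -7.13.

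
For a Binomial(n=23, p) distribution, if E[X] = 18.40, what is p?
p = 0.8

For a Binomial(n, p) distribution:
E[X] = n × p

Given n = 23 and E[X] = 18.40:
18.40 = 23 × p
p = 18.40 / 23 = 0.8

Verification: Binomial(23, 0.8) has E[X] = 18.40 ✓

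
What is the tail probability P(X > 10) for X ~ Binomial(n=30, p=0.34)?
0.445967

We have X ~ Binomial(n=30, p=0.34).

P(X > 10) = 1 - P(X ≤ 10)
                = 1 - F(10)
                = 1 - 0.554033
                = 0.445967

So there's approximately a 44.6% chance that X exceeds 10.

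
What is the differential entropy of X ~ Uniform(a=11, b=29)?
2.8904 nats

We have X ~ Uniform(a=11, b=29).

The differential entropy measures the uncertainty or information content of the distribution.

For a Uniform distribution with a=11, b=29:
h(X) = 2.8904 nats

(In bits, this would be 4.1699 bits.)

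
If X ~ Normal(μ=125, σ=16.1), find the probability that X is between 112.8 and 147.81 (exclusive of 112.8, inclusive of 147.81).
0.697429

We have X ~ Normal(μ=125, σ=16.1).

To find P(112.8 < X ≤ 147.81), we use:
P(112.8 < X ≤ 147.81) = P(X ≤ 147.81) - P(X ≤ 112.8)
                 = F(147.81) - F(112.8)
                 = 0.921725 - 0.224296
                 = 0.697429

So there's approximately a 69.7% chance that X falls in this range.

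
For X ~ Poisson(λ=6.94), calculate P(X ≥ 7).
0.541311

We have X ~ Poisson(λ=6.94).

For discrete distributions, P(X ≥ 7) = 1 - P(X ≤ 6).

P(X ≤ 6) = 0.458689
P(X ≥ 7) = 1 - 0.458689 = 0.541311

So there's approximately a 54.1% chance that X is at least 7.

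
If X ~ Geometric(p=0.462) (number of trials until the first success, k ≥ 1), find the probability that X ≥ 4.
0.155721

We have X ~ Geometric(p=0.462) (number of trials until the first success, k ≥ 1).

For discrete distributions, P(X ≥ 4) = 1 - P(X ≤ 3).

P(X ≤ 3) = 0.844279
P(X ≥ 4) = 1 - 0.844279 = 0.155721

So there's approximately a 15.6% chance that X is at least 4.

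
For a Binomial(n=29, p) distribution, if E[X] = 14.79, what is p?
p = 0.51

For a Binomial(n, p) distribution:
E[X] = n × p

Given n = 29 and E[X] = 14.79:
14.79 = 29 × p
p = 14.79 / 29 = 0.51

Verification: Binomial(29, 0.51) has E[X] = 14.79 ✓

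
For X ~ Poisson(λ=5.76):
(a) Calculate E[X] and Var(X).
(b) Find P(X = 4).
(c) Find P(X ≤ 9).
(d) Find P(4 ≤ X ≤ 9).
(a) E[X] = 5.7600, Var(X) = 5.7600
(b) P(X = 4) = 0.144525
(c) P(X ≤ 9) = 0.931608
(d) P(4 ≤ X ≤ 9) = 0.757668

We have X ~ Poisson(λ=5.76).

(a) Moments:
E[X] = 5.7600
Var(X) = 5.7600
σ = √Var(X) = 2.4000

(b) Point probability using PMF:
P(X = 4) = 0.144525

(c) Cumulative probability using CDF:
P(X ≤ 9) = F(9) = 0.931608

(d) Range probability:
P(4 ≤ X ≤ 9) = P(X ≤ 9) - P(X ≤ 3)
                   = F(9) - F(3)
                   = 0.931608 - 0.173939
                   = 0.757668

This means approximately 75.8% of outcomes fall in the interval [4, 9].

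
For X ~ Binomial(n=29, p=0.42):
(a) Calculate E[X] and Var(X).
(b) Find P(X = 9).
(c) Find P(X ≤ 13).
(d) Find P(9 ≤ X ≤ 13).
(a) E[X] = 12.1800, Var(X) = 7.0644
(b) P(X = 9) = 0.075588
(c) P(X ≤ 13) = 0.692585
(d) P(9 ≤ X ≤ 13) = 0.611559

We have X ~ Binomial(n=29, p=0.42).

(a) Moments:
E[X] = 12.1800
Var(X) = 7.0644
σ = √Var(X) = 2.6579

(b) Point probability using PMF:
P(X = 9) = 0.075588

(c) Cumulative probability using CDF:
P(X ≤ 13) = F(13) = 0.692585

(d) Range probability:
P(9 ≤ X ≤ 13) = P(X ≤ 13) - P(X ≤ 8)
                   = F(13) - F(8)
                   = 0.692585 - 0.081026
                   = 0.611559

This means approximately 61.2% of outcomes fall in the interval [9, 13].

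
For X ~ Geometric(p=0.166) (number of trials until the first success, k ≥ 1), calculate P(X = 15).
0.013075

We have X ~ Geometric(p=0.166) (number of trials until the first success, k ≥ 1).

For a Geometric distribution, the PMF gives us the probability of each outcome.

Using the PMF formula:
P(X = 15) = 0.013075

Rounded to 4 decimal places: 0.0131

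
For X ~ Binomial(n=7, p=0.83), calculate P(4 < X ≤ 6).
0.628119

We have X ~ Binomial(n=7, p=0.83).

To find P(4 < X ≤ 6), we use:
P(4 < X ≤ 6) = P(X ≤ 6) - P(X ≤ 4)
                 = F(6) - F(4)
                 = 0.728639 - 0.100520
                 = 0.628119

So there's approximately a 62.8% chance that X falls in this range.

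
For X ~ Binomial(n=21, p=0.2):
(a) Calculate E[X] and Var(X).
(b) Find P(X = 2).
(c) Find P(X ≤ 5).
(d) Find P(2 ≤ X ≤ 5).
(a) E[X] = 4.2000, Var(X) = 3.3600
(b) P(X = 2) = 0.121057
(c) P(X ≤ 5) = 0.769296
(d) P(2 ≤ X ≤ 5) = 0.711650

We have X ~ Binomial(n=21, p=0.2).

(a) Moments:
E[X] = 4.2000
Var(X) = 3.3600
σ = √Var(X) = 1.8330

(b) Point probability using PMF:
P(X = 2) = 0.121057

(c) Cumulative probability using CDF:
P(X ≤ 5) = F(5) = 0.769296

(d) Range probability:
P(2 ≤ X ≤ 5) = P(X ≤ 5) - P(X ≤ 1)
                   = F(5) - F(1)
                   = 0.769296 - 0.057646
                   = 0.711650

This means approximately 71.2% of outcomes fall in the interval [2, 5].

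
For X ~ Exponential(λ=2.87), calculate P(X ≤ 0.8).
0.899339

We have X ~ Exponential(λ=2.87).

The CDF gives us P(X ≤ k).

Using the CDF:
P(X ≤ 0.8) = 0.899339

This means there's approximately a 89.9% chance that X is at most 0.8.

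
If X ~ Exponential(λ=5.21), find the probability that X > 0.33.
0.179192

We have X ~ Exponential(λ=5.21).

P(X > 0.33) = 1 - P(X ≤ 0.33)
                = 1 - F(0.33)
                = 1 - 0.820808
                = 0.179192

So there's approximately a 17.9% chance that X exceeds 0.33.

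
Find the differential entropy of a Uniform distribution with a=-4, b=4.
2.0794 nats

We have X ~ Uniform(a=-4, b=4).

The differential entropy measures the uncertainty or information content of the distribution.

For a Uniform distribution with a=-4, b=4:
h(X) = 2.0794 nats

(In bits, this would be 3.0000 bits.)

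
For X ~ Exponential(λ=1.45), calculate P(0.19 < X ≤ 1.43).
0.633448

We have X ~ Exponential(λ=1.45).

To find P(0.19 < X ≤ 1.43), we use:
P(0.19 < X ≤ 1.43) = P(X ≤ 1.43) - P(X ≤ 0.19)
                 = F(1.43) - F(0.19)
                 = 0.874255 - 0.240808
                 = 0.633448

So there's approximately a 63.3% chance that X falls in this range.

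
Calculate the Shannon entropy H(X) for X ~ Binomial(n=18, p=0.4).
2.1494 nats

We have X ~ Binomial(n=18, p=0.4).

The Shannon entropy measures the uncertainty or information content of the distribution.

For a Binomial distribution with n=18, p=0.4:
H(X) = 2.1494 nats

(In bits, this would be 3.1009 bits.)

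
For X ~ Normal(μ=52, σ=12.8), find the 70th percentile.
58.7123

We have X ~ Normal(μ=52, σ=12.8).

We want to find x such that P(X ≤ x) = 0.7.

This is the 70th percentile, which means 70% of values fall below this point.

Using the inverse CDF (quantile function):
x = F⁻¹(0.7) = 58.7123

Verification: P(X ≤ 58.7123) = 0.7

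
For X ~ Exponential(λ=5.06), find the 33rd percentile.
0.0791

We have X ~ Exponential(λ=5.06).

We want to find x such that P(X ≤ x) = 0.33.

This is the 33rd percentile, which means 33% of values fall below this point.

Using the inverse CDF (quantile function):
x = F⁻¹(0.33) = 0.0791

Verification: P(X ≤ 0.0791) = 0.33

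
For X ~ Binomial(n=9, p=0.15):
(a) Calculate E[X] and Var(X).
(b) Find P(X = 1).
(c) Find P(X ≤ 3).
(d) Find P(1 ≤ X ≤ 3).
(a) E[X] = 1.3500, Var(X) = 1.1475
(b) P(X = 1) = 0.367862
(c) P(X ≤ 3) = 0.966068
(d) P(1 ≤ X ≤ 3) = 0.734452

We have X ~ Binomial(n=9, p=0.15).

(a) Moments:
E[X] = 1.3500
Var(X) = 1.1475
σ = √Var(X) = 1.0712

(b) Point probability using PMF:
P(X = 1) = 0.367862

(c) Cumulative probability using CDF:
P(X ≤ 3) = F(3) = 0.966068

(d) Range probability:
P(1 ≤ X ≤ 3) = P(X ≤ 3) - P(X ≤ 0)
                   = F(3) - F(0)
                   = 0.966068 - 0.231617
                   = 0.734452

This means approximately 73.4% of outcomes fall in the interval [1, 3].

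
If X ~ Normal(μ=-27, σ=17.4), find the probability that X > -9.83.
0.161875

We have X ~ Normal(μ=-27, σ=17.4).

P(X > -9.83) = 1 - P(X ≤ -9.83)
                = 1 - F(-9.83)
                = 1 - 0.838125
                = 0.161875

So there's approximately a 16.2% chance that X exceeds -9.83.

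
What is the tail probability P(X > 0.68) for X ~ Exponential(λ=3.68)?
0.081888

We have X ~ Exponential(λ=3.68).

P(X > 0.68) = 1 - P(X ≤ 0.68)
                = 1 - F(0.68)
                = 1 - 0.918112
                = 0.081888

So there's approximately a 8.2% chance that X exceeds 0.68.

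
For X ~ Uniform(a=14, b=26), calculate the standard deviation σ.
3.4641

We have X ~ Uniform(a=14, b=26).

For a Uniform distribution with a=14, b=26:
σ = √Var(X) = 3.4641

The standard deviation is the square root of the variance.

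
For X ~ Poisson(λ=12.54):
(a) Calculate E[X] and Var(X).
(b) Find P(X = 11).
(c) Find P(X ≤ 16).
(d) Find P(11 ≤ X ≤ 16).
(a) E[X] = 12.5400, Var(X) = 12.5400
(b) P(X = 11) = 0.108159
(c) P(X ≤ 16) = 0.866763
(d) P(11 ≤ X ≤ 16) = 0.573498

We have X ~ Poisson(λ=12.54).

(a) Moments:
E[X] = 12.5400
Var(X) = 12.5400
σ = √Var(X) = 3.5412

(b) Point probability using PMF:
P(X = 11) = 0.108159

(c) Cumulative probability using CDF:
P(X ≤ 16) = F(16) = 0.866763

(d) Range probability:
P(11 ≤ X ≤ 16) = P(X ≤ 16) - P(X ≤ 10)
                   = F(16) - F(10)
                   = 0.866763 - 0.293264
                   = 0.573498

This means approximately 57.3% of outcomes fall in the interval [11, 16].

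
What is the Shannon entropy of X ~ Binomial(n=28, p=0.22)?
2.1974 nats

We have X ~ Binomial(n=28, p=0.22).

The Shannon entropy measures the uncertainty or information content of the distribution.

For a Binomial distribution with n=28, p=0.22:
H(X) = 2.1974 nats

(In bits, this would be 3.1702 bits.)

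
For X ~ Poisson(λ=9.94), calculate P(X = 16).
0.020925

We have X ~ Poisson(λ=9.94).

For a Poisson distribution, the PMF gives us the probability of each outcome.

Using the PMF formula:
P(X = 16) = 0.020925

Rounded to 4 decimal places: 0.0209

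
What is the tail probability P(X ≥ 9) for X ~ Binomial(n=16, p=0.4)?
0.142270

We have X ~ Binomial(n=16, p=0.4).

For discrete distributions, P(X ≥ 9) = 1 - P(X ≤ 8).

P(X ≤ 8) = 0.857730
P(X ≥ 9) = 1 - 0.857730 = 0.142270

So there's approximately a 14.2% chance that X is at least 9.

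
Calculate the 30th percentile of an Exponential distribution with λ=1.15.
0.3102

We have X ~ Exponential(λ=1.15).

We want to find x such that P(X ≤ x) = 0.3.

This is the 30th percentile, which means 30% of values fall below this point.

Using the inverse CDF (quantile function):
x = F⁻¹(0.3) = 0.3102

Verification: P(X ≤ 0.3102) = 0.3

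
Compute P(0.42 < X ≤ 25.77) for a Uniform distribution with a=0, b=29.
0.874138

We have X ~ Uniform(a=0, b=29).

To find P(0.42 < X ≤ 25.77), we use:
P(0.42 < X ≤ 25.77) = P(X ≤ 25.77) - P(X ≤ 0.42)
                 = F(25.77) - F(0.42)
                 = 0.888621 - 0.014483
                 = 0.874138

So there's approximately a 87.4% chance that X falls in this range.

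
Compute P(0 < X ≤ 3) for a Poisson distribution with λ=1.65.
0.722096

We have X ~ Poisson(λ=1.65).

To find P(0 < X ≤ 3), we use:
P(0 < X ≤ 3) = P(X ≤ 3) - P(X ≤ 0)
                 = F(3) - F(0)
                 = 0.914146 - 0.192050
                 = 0.722096

So there's approximately a 72.2% chance that X falls in this range.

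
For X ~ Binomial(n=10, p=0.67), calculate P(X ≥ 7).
0.568368

We have X ~ Binomial(n=10, p=0.67).

For discrete distributions, P(X ≥ 7) = 1 - P(X ≤ 6).

P(X ≤ 6) = 0.431632
P(X ≥ 7) = 1 - 0.431632 = 0.568368

So there's approximately a 56.8% chance that X is at least 7.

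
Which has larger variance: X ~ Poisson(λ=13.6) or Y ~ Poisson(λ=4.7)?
X has larger variance (13.6000 > 4.7000)

Compute the variance for each distribution:

X ~ Poisson(λ=13.6):
Var(X) = 13.6000

Y ~ Poisson(λ=4.7):
Var(Y) = 4.7000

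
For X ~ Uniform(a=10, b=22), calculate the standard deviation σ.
3.4641

We have X ~ Uniform(a=10, b=22).

For a Uniform distribution with a=10, b=22:
σ = √Var(X) = 3.4641

The standard deviation is the square root of the variance.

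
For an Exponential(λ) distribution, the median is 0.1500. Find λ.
λ = 4.6210

For X ~ Exponential(λ), the CDF is F(x) = 1 - e^(-λx).
The median m satisfies F(m) = 0.5:
1 - e^(-λm) = 0.5
e^(-λm) = 0.5
λm = ln(2)
m = ln(2) / λ

Given m = 0.1500:
λ = ln(2) / 0.1500 = 0.693147 / 0.1500 = 4.6210

Verification: ln(2) / 4.6210 = 0.1500 ✓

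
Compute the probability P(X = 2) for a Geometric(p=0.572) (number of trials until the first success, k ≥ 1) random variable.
0.244816

We have X ~ Geometric(p=0.572) (number of trials until the first success, k ≥ 1).

For a Geometric distribution, the PMF gives us the probability of each outcome.

Using the PMF formula:
P(X = 2) = 0.244816

Rounded to 4 decimal places: 0.2448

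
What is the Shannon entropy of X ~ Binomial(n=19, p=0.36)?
2.1552 nats

We have X ~ Binomial(n=19, p=0.36).

The Shannon entropy measures the uncertainty or information content of the distribution.

For a Binomial distribution with n=19, p=0.36:
H(X) = 2.1552 nats

(In bits, this would be 3.1093 bits.)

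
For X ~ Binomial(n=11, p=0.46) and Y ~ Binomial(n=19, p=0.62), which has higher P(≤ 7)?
X has higher probability (P(X ≤ 7) = 0.9304 > P(Y ≤ 7) = 0.0231)

Compute P(≤ 7) for each distribution:

X ~ Binomial(n=11, p=0.46):
P(X ≤ 7) = 0.9304

Y ~ Binomial(n=19, p=0.62):
P(Y ≤ 7) = 0.0231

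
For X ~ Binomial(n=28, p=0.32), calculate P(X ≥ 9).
0.564253

We have X ~ Binomial(n=28, p=0.32).

For discrete distributions, P(X ≥ 9) = 1 - P(X ≤ 8).

P(X ≤ 8) = 0.435747
P(X ≥ 9) = 1 - 0.435747 = 0.564253

So there's approximately a 56.4% chance that X is at least 9.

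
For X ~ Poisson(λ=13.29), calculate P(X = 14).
0.104032

We have X ~ Poisson(λ=13.29).

For a Poisson distribution, the PMF gives us the probability of each outcome.

Using the PMF formula:
P(X = 14) = 0.104032

Rounded to 4 decimal places: 0.1040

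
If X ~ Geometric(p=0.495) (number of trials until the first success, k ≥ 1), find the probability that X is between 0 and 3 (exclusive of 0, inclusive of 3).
0.871212

We have X ~ Geometric(p=0.495) (number of trials until the first success, k ≥ 1).

To find P(0 < X ≤ 3), we use:
P(0 < X ≤ 3) = P(X ≤ 3) - P(X ≤ 0)
                 = F(3) - F(0)
                 = 0.871212 - 0.000000
                 = 0.871212

So there's approximately a 87.1% chance that X falls in this range.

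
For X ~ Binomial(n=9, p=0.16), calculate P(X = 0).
0.208216

We have X ~ Binomial(n=9, p=0.16).

For a Binomial distribution, the PMF gives us the probability of each outcome.

Using the PMF formula:
P(X = 0) = 0.208216

Rounded to 4 decimal places: 0.2082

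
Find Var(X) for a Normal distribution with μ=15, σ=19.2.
368.6400

We have X ~ Normal(μ=15, σ=19.2).

For a Normal distribution with μ=15, σ=19.2:
Var(X) = 368.6400

The variance measures the spread of the distribution around the mean.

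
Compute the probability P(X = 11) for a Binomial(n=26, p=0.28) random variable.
0.046418

We have X ~ Binomial(n=26, p=0.28).

For a Binomial distribution, the PMF gives us the probability of each outcome.

Using the PMF formula:
P(X = 11) = 0.046418

Rounded to 4 decimal places: 0.0464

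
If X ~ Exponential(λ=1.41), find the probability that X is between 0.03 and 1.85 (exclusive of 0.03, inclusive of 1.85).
0.884937

We have X ~ Exponential(λ=1.41).

To find P(0.03 < X ≤ 1.85), we use:
P(0.03 < X ≤ 1.85) = P(X ≤ 1.85) - P(X ≤ 0.03)
                 = F(1.85) - F(0.03)
                 = 0.926355 - 0.041418
                 = 0.884937

So there's approximately a 88.5% chance that X falls in this range.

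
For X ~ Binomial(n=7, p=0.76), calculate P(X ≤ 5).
0.529812

We have X ~ Binomial(n=7, p=0.76).

The CDF gives us P(X ≤ k).

Using the CDF:
P(X ≤ 5) = 0.529812

This means there's approximately a 53.0% chance that X is at most 5.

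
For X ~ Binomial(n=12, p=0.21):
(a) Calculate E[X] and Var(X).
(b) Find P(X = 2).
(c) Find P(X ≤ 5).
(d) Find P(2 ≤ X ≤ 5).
(a) E[X] = 2.5200, Var(X) = 1.9908
(b) P(X = 2) = 0.275584
(c) P(X ≤ 5) = 0.975524
(d) P(2 ≤ X ≤ 5) = 0.727938

We have X ~ Binomial(n=12, p=0.21).

(a) Moments:
E[X] = 2.5200
Var(X) = 1.9908
σ = √Var(X) = 1.4110

(b) Point probability using PMF:
P(X = 2) = 0.275584

(c) Cumulative probability using CDF:
P(X ≤ 5) = F(5) = 0.975524

(d) Range probability:
P(2 ≤ X ≤ 5) = P(X ≤ 5) - P(X ≤ 1)
                   = F(5) - F(1)
                   = 0.975524 - 0.247586
                   = 0.727938

This means approximately 72.8% of outcomes fall in the interval [2, 5].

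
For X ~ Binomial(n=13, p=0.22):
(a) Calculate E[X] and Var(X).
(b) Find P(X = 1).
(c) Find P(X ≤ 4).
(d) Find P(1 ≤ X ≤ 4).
(a) E[X] = 2.8600, Var(X) = 2.2308
(b) P(X = 1) = 0.145045
(c) P(X ≤ 4) = 0.862912
(d) P(1 ≤ X ≤ 4) = 0.823354

We have X ~ Binomial(n=13, p=0.22).

(a) Moments:
E[X] = 2.8600
Var(X) = 2.2308
σ = √Var(X) = 1.4936

(b) Point probability using PMF:
P(X = 1) = 0.145045

(c) Cumulative probability using CDF:
P(X ≤ 4) = F(4) = 0.862912

(d) Range probability:
P(1 ≤ X ≤ 4) = P(X ≤ 4) - P(X ≤ 0)
                   = F(4) - F(0)
                   = 0.862912 - 0.039558
                   = 0.823354

This means approximately 82.3% of outcomes fall in the interval [1, 4].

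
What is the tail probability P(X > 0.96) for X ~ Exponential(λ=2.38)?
0.101794

We have X ~ Exponential(λ=2.38).

P(X > 0.96) = 1 - P(X ≤ 0.96)
                = 1 - F(0.96)
                = 1 - 0.898206
                = 0.101794

So there's approximately a 10.2% chance that X exceeds 0.96.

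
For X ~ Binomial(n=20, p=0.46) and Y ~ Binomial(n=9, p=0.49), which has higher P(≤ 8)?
Y has higher probability (P(Y ≤ 8) = 0.9984 > P(X ≤ 8) = 0.3793)

Compute P(≤ 8) for each distribution:

X ~ Binomial(n=20, p=0.46):
P(X ≤ 8) = 0.3793

Y ~ Binomial(n=9, p=0.49):
P(Y ≤ 8) = 0.9984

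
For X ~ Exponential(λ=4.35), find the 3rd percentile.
0.0070

We have X ~ Exponential(λ=4.35).

We want to find x such that P(X ≤ x) = 0.03.

This is the 3rd percentile, which means 3% of values fall below this point.

Using the inverse CDF (quantile function):
x = F⁻¹(0.03) = 0.0070

Verification: P(X ≤ 0.0070) = 0.03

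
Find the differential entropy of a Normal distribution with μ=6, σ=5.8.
3.1768 nats

We have X ~ Normal(μ=6, σ=5.8).

The differential entropy measures the uncertainty or information content of the distribution.

For a Normal distribution with μ=6, σ=5.8:
h(X) = 3.1768 nats

(In bits, this would be 4.5831 bits.)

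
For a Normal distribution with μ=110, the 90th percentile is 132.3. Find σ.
σ = 17.4008

For X ~ Normal(μ, σ), the p-th percentile satisfies x = μ + z_p × σ,
where z_p = Φ⁻¹(p) is the standard normal quantile.

Step 1: z_{0.9} = Φ⁻¹(0.9) = 1.2816

Step 2: Solve for σ:
132.3 = 110 + 1.2816 × σ
σ = (132.3 - 110) / 1.2816
σ = 22.30 / 1.2816
σ = 17.4008

Verification: μ + z × σ = 110 + 1.2816 × 17.4008 = 132.30 ✓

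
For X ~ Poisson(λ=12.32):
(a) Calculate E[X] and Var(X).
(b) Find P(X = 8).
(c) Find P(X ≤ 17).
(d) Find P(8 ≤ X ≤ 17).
(a) E[X] = 12.3200, Var(X) = 12.3200
(b) P(X = 8) = 0.058730
(c) P(X ≤ 17) = 0.923942
(d) P(8 ≤ X ≤ 17) = 0.847513

We have X ~ Poisson(λ=12.32).

(a) Moments:
E[X] = 12.3200
Var(X) = 12.3200
σ = √Var(X) = 3.5100

(b) Point probability using PMF:
P(X = 8) = 0.058730

(c) Cumulative probability using CDF:
P(X ≤ 17) = F(17) = 0.923942

(d) Range probability:
P(8 ≤ X ≤ 17) = P(X ≤ 17) - P(X ≤ 7)
                   = F(17) - F(7)
                   = 0.923942 - 0.076428
                   = 0.847513

This means approximately 84.8% of outcomes fall in the interval [8, 17].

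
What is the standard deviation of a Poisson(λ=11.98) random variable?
3.4612

We have X ~ Poisson(λ=11.98).

For a Poisson distribution with λ=11.98:
σ = √Var(X) = 3.4612

The standard deviation is the square root of the variance.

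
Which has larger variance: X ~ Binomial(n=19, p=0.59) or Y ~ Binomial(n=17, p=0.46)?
X has larger variance (4.5961 > 4.2228)

Compute the variance for each distribution:

X ~ Binomial(n=19, p=0.59):
Var(X) = 4.5961

Y ~ Binomial(n=17, p=0.46):
Var(Y) = 4.2228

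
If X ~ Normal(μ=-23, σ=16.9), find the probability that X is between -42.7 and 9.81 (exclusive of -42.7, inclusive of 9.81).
0.852025

We have X ~ Normal(μ=-23, σ=16.9).

To find P(-42.7 < X ≤ 9.81), we use:
P(-42.7 < X ≤ 9.81) = P(X ≤ 9.81) - P(X ≤ -42.7)
                 = F(9.81) - F(-42.7)
                 = 0.973896 - 0.121872
                 = 0.852025

So there's approximately a 85.2% chance that X falls in this range.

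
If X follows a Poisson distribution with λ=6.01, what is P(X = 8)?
0.103601

We have X ~ Poisson(λ=6.01).

For a Poisson distribution, the PMF gives us the probability of each outcome.

Using the PMF formula:
P(X = 8) = 0.103601

Rounded to 4 decimal places: 0.1036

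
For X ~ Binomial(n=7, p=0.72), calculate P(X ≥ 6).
0.373362

We have X ~ Binomial(n=7, p=0.72).

For discrete distributions, P(X ≥ 6) = 1 - P(X ≤ 5).

P(X ≤ 5) = 0.626638
P(X ≥ 6) = 1 - 0.626638 = 0.373362

So there's approximately a 37.3% chance that X is at least 6.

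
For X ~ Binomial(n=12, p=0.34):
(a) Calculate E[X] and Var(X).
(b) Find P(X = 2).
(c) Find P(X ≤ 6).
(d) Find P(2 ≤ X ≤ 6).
(a) E[X] = 4.0800, Var(X) = 2.6928
(b) P(X = 2) = 0.119658
(c) P(X ≤ 6) = 0.926640
(d) P(2 ≤ X ≤ 6) = 0.877576

We have X ~ Binomial(n=12, p=0.34).

(a) Moments:
E[X] = 4.0800
Var(X) = 2.6928
σ = √Var(X) = 1.6410

(b) Point probability using PMF:
P(X = 2) = 0.119658

(c) Cumulative probability using CDF:
P(X ≤ 6) = F(6) = 0.926640

(d) Range probability:
P(2 ≤ X ≤ 6) = P(X ≤ 6) - P(X ≤ 1)
                   = F(6) - F(1)
                   = 0.926640 - 0.049064
                   = 0.877576

This means approximately 87.8% of outcomes fall in the interval [2, 6].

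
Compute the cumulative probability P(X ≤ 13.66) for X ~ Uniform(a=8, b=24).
0.353750

We have X ~ Uniform(a=8, b=24).

The CDF gives us P(X ≤ k).

Using the CDF:
P(X ≤ 13.66) = 0.353750

This means there's approximately a 35.4% chance that X is at most 13.66.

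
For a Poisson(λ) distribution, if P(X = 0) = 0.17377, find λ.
λ = 1.7500

For a Poisson(λ) distribution, the PMF at 0 is:
P(X = 0) = λ^0 e^(-λ) / 0! = e^(-λ)

Given P(X = 0) = 0.17377:
e^(-λ) = 0.17377
-λ = ln(0.17377)
λ = -ln(0.17377) = 1.7500

Verification: e^(-1.7500) = 0.17377 ✓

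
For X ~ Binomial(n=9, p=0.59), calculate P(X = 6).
0.244198

We have X ~ Binomial(n=9, p=0.59).

For a Binomial distribution, the PMF gives us the probability of each outcome.

Using the PMF formula:
P(X = 6) = 0.244198

Rounded to 4 decimal places: 0.2442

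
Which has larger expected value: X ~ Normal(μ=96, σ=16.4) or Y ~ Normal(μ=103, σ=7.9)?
Y has larger mean (103.0000 > 96.0000)

Compute the expected value for each distribution:

X ~ Normal(μ=96, σ=16.4):
E[X] = 96.0000

Y ~ Normal(μ=103, σ=7.9):
E[Y] = 103.0000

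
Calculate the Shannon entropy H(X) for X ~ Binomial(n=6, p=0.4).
1.5927 nats

We have X ~ Binomial(n=6, p=0.4).

The Shannon entropy measures the uncertainty or information content of the distribution.

For a Binomial distribution with n=6, p=0.4:
H(X) = 1.5927 nats

(In bits, this would be 2.2978 bits.)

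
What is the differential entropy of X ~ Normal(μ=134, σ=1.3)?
1.6813 nats

We have X ~ Normal(μ=134, σ=1.3).

The differential entropy measures the uncertainty or information content of the distribution.

For a Normal distribution with μ=134, σ=1.3:
h(X) = 1.6813 nats

(In bits, this would be 2.4256 bits.)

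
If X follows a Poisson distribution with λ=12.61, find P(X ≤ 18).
0.944507

We have X ~ Poisson(λ=12.61).

The CDF gives us P(X ≤ k).

Using the CDF:
P(X ≤ 18) = 0.944507

This means there's approximately a 94.5% chance that X is at most 18.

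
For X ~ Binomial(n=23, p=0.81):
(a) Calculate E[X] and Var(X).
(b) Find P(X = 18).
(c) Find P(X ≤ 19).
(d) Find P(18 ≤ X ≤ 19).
(a) E[X] = 18.6300, Var(X) = 3.5397
(b) P(X = 18) = 0.187703
(c) P(X ≤ 19) = 0.660869
(d) P(18 ≤ X ≤ 19) = 0.398283

We have X ~ Binomial(n=23, p=0.81).

(a) Moments:
E[X] = 18.6300
Var(X) = 3.5397
σ = √Var(X) = 1.8814

(b) Point probability using PMF:
P(X = 18) = 0.187703

(c) Cumulative probability using CDF:
P(X ≤ 19) = F(19) = 0.660869

(d) Range probability:
P(18 ≤ X ≤ 19) = P(X ≤ 19) - P(X ≤ 17)
                   = F(19) - F(17)
                   = 0.660869 - 0.262586
                   = 0.398283

This means approximately 39.8% of outcomes fall in the interval [18, 19].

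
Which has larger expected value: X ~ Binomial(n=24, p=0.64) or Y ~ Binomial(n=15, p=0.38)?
X has larger mean (15.3600 > 5.7000)

Compute the expected value for each distribution:

X ~ Binomial(n=24, p=0.64):
E[X] = 15.3600

Y ~ Binomial(n=15, p=0.38):
E[Y] = 5.7000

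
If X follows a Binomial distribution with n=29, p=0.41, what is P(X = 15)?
0.074699

We have X ~ Binomial(n=29, p=0.41).

For a Binomial distribution, the PMF gives us the probability of each outcome.

Using the PMF formula:
P(X = 15) = 0.074699

Rounded to 4 decimal places: 0.0747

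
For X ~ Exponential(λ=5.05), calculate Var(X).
0.0392

We have X ~ Exponential(λ=5.05).

For an Exponential distribution with λ=5.05:
Var(X) = 0.0392

The variance measures the spread of the distribution around the mean.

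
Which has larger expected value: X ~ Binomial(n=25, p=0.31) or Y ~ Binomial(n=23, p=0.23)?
X has larger mean (7.7500 > 5.2900)

Compute the expected value for each distribution:

X ~ Binomial(n=25, p=0.31):
E[X] = 7.7500

Y ~ Binomial(n=23, p=0.23):
E[Y] = 5.2900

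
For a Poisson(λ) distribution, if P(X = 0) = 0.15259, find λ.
λ = 1.8800

For a Poisson(λ) distribution, the PMF at 0 is:
P(X = 0) = λ^0 e^(-λ) / 0! = e^(-λ)

Given P(X = 0) = 0.15259:
e^(-λ) = 0.15259
-λ = ln(0.15259)
λ = -ln(0.15259) = 1.8800

Verification: e^(-1.8800) = 0.15259 ✓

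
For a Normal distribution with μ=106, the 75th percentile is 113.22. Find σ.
σ = 10.7044

For X ~ Normal(μ, σ), the p-th percentile satisfies x = μ + z_p × σ,
where z_p = Φ⁻¹(p) is the standard normal quantile.

Step 1: z_{0.75} = Φ⁻¹(0.75) = 0.6745

Step 2: Solve for σ:
113.22 = 106 + 0.6745 × σ
σ = (113.22 - 106) / 0.6745
σ = 7.22 / 0.6745
σ = 10.7044

Verification: μ + z × σ = 106 + 0.6745 × 10.7044 = 113.22 ✓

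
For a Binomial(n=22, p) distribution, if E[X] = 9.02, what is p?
p = 0.41

For a Binomial(n, p) distribution:
E[X] = n × p

Given n = 22 and E[X] = 9.02:
9.02 = 22 × p
p = 9.02 / 22 = 0.41

Verification: Binomial(22, 0.41) has E[X] = 9.02 ✓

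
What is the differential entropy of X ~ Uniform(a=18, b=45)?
3.2958 nats

We have X ~ Uniform(a=18, b=45).

The differential entropy measures the uncertainty or information content of the distribution.

For a Uniform distribution with a=18, b=45:
h(X) = 3.2958 nats

(In bits, this would be 4.7549 bits.)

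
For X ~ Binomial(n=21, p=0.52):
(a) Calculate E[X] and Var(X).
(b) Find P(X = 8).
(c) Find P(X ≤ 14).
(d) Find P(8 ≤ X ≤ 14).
(a) E[X] = 10.9200, Var(X) = 5.2416
(b) P(X = 8) = 0.078110
(c) P(X ≤ 14) = 0.942631
(d) P(8 ≤ X ≤ 14) = 0.875473

We have X ~ Binomial(n=21, p=0.52).

(a) Moments:
E[X] = 10.9200
Var(X) = 5.2416
σ = √Var(X) = 2.2895

(b) Point probability using PMF:
P(X = 8) = 0.078110

(c) Cumulative probability using CDF:
P(X ≤ 14) = F(14) = 0.942631

(d) Range probability:
P(8 ≤ X ≤ 14) = P(X ≤ 14) - P(X ≤ 7)
                   = F(14) - F(7)
                   = 0.942631 - 0.067157
                   = 0.875473

This means approximately 87.5% of outcomes fall in the interval [8, 14].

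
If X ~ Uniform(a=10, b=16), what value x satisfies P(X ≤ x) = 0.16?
10.9600

We have X ~ Uniform(a=10, b=16).

We want to find x such that P(X ≤ x) = 0.16.

This is the 16th percentile, which means 16% of values fall below this point.

Using the inverse CDF (quantile function):
x = F⁻¹(0.16) = 10.9600

Verification: P(X ≤ 10.9600) = 0.16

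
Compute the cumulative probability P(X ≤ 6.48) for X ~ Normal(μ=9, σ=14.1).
0.429077

We have X ~ Normal(μ=9, σ=14.1).

The CDF gives us P(X ≤ k).

Using the CDF:
P(X ≤ 6.48) = 0.429077

This means there's approximately a 42.9% chance that X is at most 6.48.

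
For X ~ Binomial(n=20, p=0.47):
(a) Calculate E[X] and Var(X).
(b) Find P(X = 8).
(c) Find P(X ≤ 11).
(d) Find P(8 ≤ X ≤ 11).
(a) E[X] = 9.4000, Var(X) = 4.9820
(b) P(X = 8) = 0.147353
(c) P(X ≤ 11) = 0.826578
(d) P(8 ≤ X ≤ 11) = 0.628553

We have X ~ Binomial(n=20, p=0.47).

(a) Moments:
E[X] = 9.4000
Var(X) = 4.9820
σ = √Var(X) = 2.2320

(b) Point probability using PMF:
P(X = 8) = 0.147353

(c) Cumulative probability using CDF:
P(X ≤ 11) = F(11) = 0.826578

(d) Range probability:
P(8 ≤ X ≤ 11) = P(X ≤ 11) - P(X ≤ 7)
                   = F(11) - F(7)
                   = 0.826578 - 0.198026
                   = 0.628553

This means approximately 62.9% of outcomes fall in the interval [8, 11].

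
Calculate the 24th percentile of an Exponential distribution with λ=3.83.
0.0717

We have X ~ Exponential(λ=3.83).

We want to find x such that P(X ≤ x) = 0.24.

This is the 24th percentile, which means 24% of values fall below this point.

Using the inverse CDF (quantile function):
x = F⁻¹(0.24) = 0.0717

Verification: P(X ≤ 0.0717) = 0.24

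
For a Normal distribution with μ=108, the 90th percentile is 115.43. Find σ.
σ = 5.7977

For X ~ Normal(μ, σ), the p-th percentile satisfies x = μ + z_p × σ,
where z_p = Φ⁻¹(p) is the standard normal quantile.

Step 1: z_{0.9} = Φ⁻¹(0.9) = 1.2816

Step 2: Solve for σ:
115.43 = 108 + 1.2816 × σ
σ = (115.43 - 108) / 1.2816
σ = 7.43 / 1.2816
σ = 5.7977

Verification: μ + z × σ = 108 + 1.2816 × 5.7977 = 115.43 ✓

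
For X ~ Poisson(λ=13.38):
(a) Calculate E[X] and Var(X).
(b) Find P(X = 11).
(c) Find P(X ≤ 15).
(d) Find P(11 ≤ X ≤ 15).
(a) E[X] = 13.3800, Var(X) = 13.3800
(b) P(X = 11) = 0.095280
(c) P(X ≤ 15) = 0.729058
(d) P(11 ≤ X ≤ 15) = 0.508574

We have X ~ Poisson(λ=13.38).

(a) Moments:
E[X] = 13.3800
Var(X) = 13.3800
σ = √Var(X) = 3.6579

(b) Point probability using PMF:
P(X = 11) = 0.095280

(c) Cumulative probability using CDF:
P(X ≤ 15) = F(15) = 0.729058

(d) Range probability:
P(11 ≤ X ≤ 15) = P(X ≤ 15) - P(X ≤ 10)
                   = F(15) - F(10)
                   = 0.729058 - 0.220484
                   = 0.508574

This means approximately 50.9% of outcomes fall in the interval [11, 15].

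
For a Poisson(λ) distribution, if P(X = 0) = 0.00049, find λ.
λ = 7.6211

For a Poisson(λ) distribution, the PMF at 0 is:
P(X = 0) = λ^0 e^(-λ) / 0! = e^(-λ)

Given P(X = 0) = 0.00049:
e^(-λ) = 0.00049
-λ = ln(0.00049)
λ = -ln(0.00049) = 7.6211

Verification: e^(-7.6211) = 0.00049 ✓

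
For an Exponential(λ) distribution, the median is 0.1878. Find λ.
λ = 3.6909

For X ~ Exponential(λ), the CDF is F(x) = 1 - e^(-λx).
The median m satisfies F(m) = 0.5:
1 - e^(-λm) = 0.5
e^(-λm) = 0.5
λm = ln(2)
m = ln(2) / λ

Given m = 0.1878:
λ = ln(2) / 0.1878 = 0.693147 / 0.1878 = 3.6909

Verification: ln(2) / 3.6909 = 0.1878 ✓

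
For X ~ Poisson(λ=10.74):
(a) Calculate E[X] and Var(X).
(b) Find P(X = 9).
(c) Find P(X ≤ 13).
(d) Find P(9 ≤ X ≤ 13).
(a) E[X] = 10.7400, Var(X) = 10.7400
(b) P(X = 9) = 0.113489
(c) P(X ≤ 13) = 0.804777
(d) P(9 ≤ X ≤ 13) = 0.548886

We have X ~ Poisson(λ=10.74).

(a) Moments:
E[X] = 10.7400
Var(X) = 10.7400
σ = √Var(X) = 3.2772

(b) Point probability using PMF:
P(X = 9) = 0.113489

(c) Cumulative probability using CDF:
P(X ≤ 13) = F(13) = 0.804777

(d) Range probability:
P(9 ≤ X ≤ 13) = P(X ≤ 13) - P(X ≤ 8)
                   = F(13) - F(8)
                   = 0.804777 - 0.255891
                   = 0.548886

This means approximately 54.9% of outcomes fall in the interval [9, 13].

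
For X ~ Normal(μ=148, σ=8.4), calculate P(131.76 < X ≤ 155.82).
0.797463

We have X ~ Normal(μ=148, σ=8.4).

To find P(131.76 < X ≤ 155.82), we use:
P(131.76 < X ≤ 155.82) = P(X ≤ 155.82) - P(X ≤ 131.76)
                 = F(155.82) - F(131.76)
                 = 0.824061 - 0.026598
                 = 0.797463

So there's approximately a 79.7% chance that X falls in this range.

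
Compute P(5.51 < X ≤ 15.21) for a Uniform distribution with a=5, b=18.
0.746154

We have X ~ Uniform(a=5, b=18).

To find P(5.51 < X ≤ 15.21), we use:
P(5.51 < X ≤ 15.21) = P(X ≤ 15.21) - P(X ≤ 5.51)
                 = F(15.21) - F(5.51)
                 = 0.785385 - 0.039231
                 = 0.746154

So there's approximately a 74.6% chance that X falls in this range.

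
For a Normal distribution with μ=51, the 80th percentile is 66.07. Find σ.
σ = 17.9059

For X ~ Normal(μ, σ), the p-th percentile satisfies x = μ + z_p × σ,
where z_p = Φ⁻¹(p) is the standard normal quantile.

Step 1: z_{0.8} = Φ⁻¹(0.8) = 0.8416

Step 2: Solve for σ:
66.07 = 51 + 0.8416 × σ
σ = (66.07 - 51) / 0.8416
σ = 15.07 / 0.8416
σ = 17.9059

Verification: μ + z × σ = 51 + 0.8416 × 17.9059 = 66.07 ✓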